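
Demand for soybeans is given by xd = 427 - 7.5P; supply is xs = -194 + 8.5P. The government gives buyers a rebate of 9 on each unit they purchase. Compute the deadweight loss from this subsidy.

Pre-subsidy: 427 - 7.5P = -194 + 8.5P gives P* = 38.8125, x* = 135.90625.
With the rebate, buyers effectively pay Pb = Ps − 9, where Ps is the price sellers receive.
Demand in terms of Ps becomes xd = 427 − 7.5(Ps − 9) = 494.5 - 7.5Ps. Setting this equal to supply: 494.5 - 7.5Ps = -194 + 8.5Ps, so Ps = 43.03125.
Buyers pay Pb = 43.03125 − 9 = 34.03125; x' = -194 + 8.5·43.03125 = 171.765625.
The subsidy expands output by 171.765625 − 135.90625 = 35.859375 past the efficient level; on those units the gap between marginal cost and willingness to pay runs from 0 up to 9.
DWL = ½ × 9 × 35.859375 = 161.3671875.

Deadweight loss = 161.3671875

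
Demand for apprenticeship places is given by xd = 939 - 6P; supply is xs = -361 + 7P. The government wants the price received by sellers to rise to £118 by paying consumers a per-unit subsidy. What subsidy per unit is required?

Required subsidy s = £39 per unit

At a seller price of 118, quantity supplied is -361 + 7·118 = 465.
Buyers absorb 465 only when they pay Pb with 939 − 6·Pb = 465, i.e. Pb = 79.
s = Ps − Pb = 118 − 79 = 39.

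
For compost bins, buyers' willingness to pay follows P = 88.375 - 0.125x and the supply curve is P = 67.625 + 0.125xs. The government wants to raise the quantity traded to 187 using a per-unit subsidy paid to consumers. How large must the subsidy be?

Required subsidy s = 26 per unit

At x = 187, from the demand curve buyers pay Pb = 88.375 − 0.125·187 = 65; from the supply curve sellers need Ps = 67.625 + 0.125·187 = 91.
The subsidy must fill the gap: s = Ps − Pb = 91 − 65 = 26.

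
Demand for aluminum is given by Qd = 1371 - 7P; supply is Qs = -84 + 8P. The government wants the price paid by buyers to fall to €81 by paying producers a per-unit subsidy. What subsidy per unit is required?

At a buyer price of 81, quantity demanded is 1371 − 7·81 = 804.
Sellers supply 804 only when they receive Ps with -84 + 8·Ps = 804, i.e. Ps = 111.
s = Ps − Pb = 111 − 81 = 30.

Required subsidy s = €30 per unit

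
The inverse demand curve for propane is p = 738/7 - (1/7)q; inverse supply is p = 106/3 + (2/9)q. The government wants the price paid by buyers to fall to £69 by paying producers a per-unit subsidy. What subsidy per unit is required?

At a buyer price of 69, quantity demanded is 738 − 7·69 = 255.
Sellers supply 255 only when they receive ps = 106/3 + (2/9)·255 = 92.
s = ps − pb = 92 − 69 = 23.

Required subsidy s = £23 per unit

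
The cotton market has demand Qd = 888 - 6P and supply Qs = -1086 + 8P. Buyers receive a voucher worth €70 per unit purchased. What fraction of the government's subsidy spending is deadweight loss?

Pre-subsidy: 888 - 6P = -1086 + 8P gives P* = 141, Q* = 42.
With the rebate, buyers effectively pay Pb = Ps − 70, where Ps is the price sellers receive.
Demand in terms of Ps becomes Qd = 888 − 6(Ps − 70) = 1308 - 6Ps. Setting this equal to supply: 1308 - 6Ps = -1086 + 8Ps, so Ps = 171.
Buyers pay Pb = 171 − 70 = 101; Q' = -1086 + 8·171 = 282.
ΔCS = ½(42 + 282)(141 − 101) = 6480; ΔPS = ½(42 + 282)(171 − 141) = 4860.
Government spending = 70 × 282 = 19740.
DWL = ½ × 70 × (282 − 42) = 8400; fraction = 8400 / 19740 = 20/47.

DWL / government spending = 20/47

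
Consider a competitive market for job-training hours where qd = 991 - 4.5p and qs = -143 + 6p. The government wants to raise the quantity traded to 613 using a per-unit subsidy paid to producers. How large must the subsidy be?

Required subsidy s = 42 per unit

At q = 613, invert demand for the buyer price: pb = (991 − 613)/4.5 = 84; invert supply for the seller price: ps = (613 − (-143))/6 = 126.
The subsidy must fill the gap: s = ps − pb = 126 − 84 = 42.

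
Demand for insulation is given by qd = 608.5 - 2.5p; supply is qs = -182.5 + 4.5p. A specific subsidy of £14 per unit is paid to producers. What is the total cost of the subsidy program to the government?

Government cost = £4879

Pre-subsidy: 608.5 - 2.5p = -182.5 + 4.5p gives p* = 113, q* = 326.
With the subsidy, sellers receive ps = pb + 14 for each unit, where pb is the price buyers pay.
Supply in terms of pb becomes qs = -182.5 + 4.5(pb + 14) = -119.5 + 4.5pb. Setting this equal to demand: 608.5 - 2.5pb = -119.5 + 4.5pb, so pb = 104.
Sellers receive ps = 104 + 14 = 118; q' = 608.5 − 2.5·104 = 348.5.
Government outlay = subsidy × quantity = 14 × 348.5 = 4879.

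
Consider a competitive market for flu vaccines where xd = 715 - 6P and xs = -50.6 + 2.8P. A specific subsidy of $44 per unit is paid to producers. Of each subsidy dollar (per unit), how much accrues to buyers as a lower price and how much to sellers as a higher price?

Buyers gain $14 per unit; sellers gain $30 per unit

Pre-subsidy: 715 - 6P = -50.6 + 2.8P gives P* = 87, x* = 193.
With the subsidy, sellers receive Ps = Pb + 44 for each unit, where Pb is the price buyers pay.
Supply in terms of Pb becomes xs = -50.6 + 2.8(Pb + 44) = 72.6 + 2.8Pb. Setting this equal to demand: 715 - 6Pb = 72.6 + 2.8Pb, so Pb = 73.
Sellers receive Ps = 73 + 44 = 117; x' = 715 − 6·73 = 277.
Buyers' price falls by P* − Pb = 87 − 73 = 14; sellers' price rises by Ps − P* = 117 − 87 = 30.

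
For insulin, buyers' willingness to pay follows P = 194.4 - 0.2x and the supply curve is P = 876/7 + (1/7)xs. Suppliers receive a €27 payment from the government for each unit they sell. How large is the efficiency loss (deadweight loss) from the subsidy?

Pre-subsidy: 194.4 - 0.2x = 876/7 + (1/7)x gives x* = 202 and P* = 154.
With the subsidy, sellers receive Ps = Pb + 27 for each unit, where Pb is the price buyers pay.
On the curves, Pb = 194.4 - 0.2x and Ps = 876/7 + (1/7)x; the wedge Ps − Pb = 27 gives 876/7 + (1/7)x − (194.4 - 0.2x) = 27, so x' = 280.75.
Then Pb = 194.4 − 0.2·280.75 = 138.25 and Ps = 876/7 + (1/7)·280.75 = 165.25.
The subsidy expands output by 280.75 − 202 = 78.75 past the efficient level; on those units the gap between marginal cost and willingness to pay runs from 0 up to 27.
DWL = ½ × 27 × 78.75 = 1063.125.

Deadweight loss = €1063.125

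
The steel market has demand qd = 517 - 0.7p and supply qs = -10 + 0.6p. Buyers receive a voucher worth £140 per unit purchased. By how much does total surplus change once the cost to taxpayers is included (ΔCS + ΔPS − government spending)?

Pre-subsidy: 517 - 0.7p = -10 + 0.6p gives p* = 5270/13, q* = 3032/13.
With the rebate, buyers effectively pay pb = ps − 140, where ps is the price sellers receive.
Demand in terms of ps becomes qd = 517 − 0.7(ps − 140) = 615 - 0.7ps. Setting this equal to supply: 615 - 0.7ps = -10 + 0.6ps, so ps = 6250/13.
Buyers pay pb = 6250/13 − 140 = 4430/13; q' = -10 + 0.6·(6250/13) = 3620/13.
ΔCS = ½(3032/13 + 3620/13)(5270/13 − 4430/13) = 2793840/169; ΔPS = ½(3032/13 + 3620/13)(6250/13 − 5270/13) = 3259480/169.
Government spending = 140 × 3620/13 = 506800/13.
Net change = 2793840/169 + 3259480/169 − 506800/13 = -41160/13. The loss equals the DWL triangle ½·140·588/13.

Net change in total surplus = -41160/13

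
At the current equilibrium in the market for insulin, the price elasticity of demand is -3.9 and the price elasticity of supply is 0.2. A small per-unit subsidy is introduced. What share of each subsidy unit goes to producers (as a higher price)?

Producer share = 39/41

For a small subsidy around the equilibrium, the benefit split depends on the relative slopes, which at a point are proportional to the elasticities.
Buyer share = εs/(εs + |εd|) = 0.2/(0.2 + 3.9) = 2/41; seller share = |εd|/(εs + |εd|) = 39/41.
So producers capture 39/41 of the subsidy.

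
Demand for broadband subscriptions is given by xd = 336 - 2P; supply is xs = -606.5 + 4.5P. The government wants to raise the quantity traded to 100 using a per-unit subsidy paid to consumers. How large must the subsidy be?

At x = 100, invert demand for the buyer price: Pb = (336 − 100)/2 = 118; invert supply for the seller price: Ps = (100 − (-606.5))/4.5 = 157.
The subsidy must fill the gap: s = Ps − Pb = 157 − 118 = 39.

Required subsidy s = 39 per unit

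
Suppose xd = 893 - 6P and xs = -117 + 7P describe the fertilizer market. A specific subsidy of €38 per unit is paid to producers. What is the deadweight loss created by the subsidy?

Pre-subsidy: 893 - 6P = -117 + 7P gives P* = 1010/13, x* = 5549/13.
With the subsidy, sellers receive Ps = Pb + 38 for each unit, where Pb is the price buyers pay.
Supply in terms of Pb becomes xs = -117 + 7(Pb + 38) = 149 + 7Pb. Setting this equal to demand: 893 - 6Pb = 149 + 7Pb, so Pb = 744/13.
Sellers receive Ps = 744/13 + 38 = 1238/13; x' = 893 − 6·(744/13) = 7145/13.
The subsidy expands output by 7145/13 − 5549/13 = 1596/13 past the efficient level; on those units the gap between marginal cost and willingness to pay runs from 0 up to 38.
DWL = ½ × 38 × 1596/13 = 30324/13.

Deadweight loss = 30324/13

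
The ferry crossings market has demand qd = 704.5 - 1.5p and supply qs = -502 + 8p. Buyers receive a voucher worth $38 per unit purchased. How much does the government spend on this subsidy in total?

Government cost = $21356

Pre-subsidy: 704.5 - 1.5p = -502 + 8p gives p* = 127, q* = 514.
With the rebate, buyers effectively pay pb = ps − 38, where ps is the price sellers receive.
Demand in terms of ps becomes qd = 704.5 − 1.5(ps − 38) = 761.5 - 1.5ps. Setting this equal to supply: 761.5 - 1.5ps = -502 + 8ps, so ps = 133.
Buyers pay pb = 133 − 38 = 95; q' = -502 + 8·133 = 562.
Government outlay = subsidy × quantity = 38 × 562 = 21356.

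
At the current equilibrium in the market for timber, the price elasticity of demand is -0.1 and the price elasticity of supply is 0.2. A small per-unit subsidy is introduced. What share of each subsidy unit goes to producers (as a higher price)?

Producer share = 1/3

For a small subsidy around the equilibrium, the benefit split depends on the relative slopes, which at a point are proportional to the elasticities.
Buyer share = εs/(εs + |εd|) = 0.2/(0.2 + 0.1) = 2/3; seller share = |εd|/(εs + |εd|) = 1/3.
So producers capture 1/3 of the subsidy.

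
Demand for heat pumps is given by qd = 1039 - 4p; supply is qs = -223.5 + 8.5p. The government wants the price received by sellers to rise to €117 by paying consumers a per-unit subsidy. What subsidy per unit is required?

Required subsidy s = €50 per unit

At a seller price of 117, quantity supplied is -223.5 + 8.5·117 = 771.
Buyers absorb 771 only when they pay pb with 1039 − 4·pb = 771, i.e. pb = 67.
s = ps − pb = 117 − 67 = 50.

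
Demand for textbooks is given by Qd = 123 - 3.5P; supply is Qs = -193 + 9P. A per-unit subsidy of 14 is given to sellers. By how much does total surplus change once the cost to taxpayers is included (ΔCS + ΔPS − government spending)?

Pre-subsidy: 123 - 3.5P = -193 + 9P gives P* = 25.28, Q* = 34.52.
With the subsidy, sellers receive Ps = Pb + 14 for each unit, where Pb is the price buyers pay.
Supply in terms of Pb becomes Qs = -193 + 9(Pb + 14) = -67 + 9Pb. Setting this equal to demand: 123 - 3.5Pb = -67 + 9Pb, so Pb = 15.2.
Sellers receive Ps = 15.2 + 14 = 29.2; Q' = 123 − 3.5·15.2 = 69.8.
ΔCS = ½(34.52 + 69.8)(25.28 − 15.2) = 525.7728; ΔPS = ½(34.52 + 69.8)(29.2 − 25.28) = 204.4672.
Government spending = 14 × 69.8 = 977.2.
Net change = 525.7728 + 204.4672 − 977.2 = -246.96. The loss equals the DWL triangle ½·14·35.28.

Net change in total surplus = -246.96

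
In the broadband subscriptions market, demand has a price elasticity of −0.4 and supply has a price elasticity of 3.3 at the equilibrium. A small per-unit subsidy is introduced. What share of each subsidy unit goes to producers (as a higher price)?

For a small subsidy around the equilibrium, the benefit split depends on the relative slopes, which at a point are proportional to the elasticities.
Buyer share = εs/(εs + |εd|) = 3.3/(3.3 + 0.4) = 33/37; seller share = |εd|/(εs + |εd|) = 4/37.
So producers capture 4/37 of the subsidy.

Producer share = 4/37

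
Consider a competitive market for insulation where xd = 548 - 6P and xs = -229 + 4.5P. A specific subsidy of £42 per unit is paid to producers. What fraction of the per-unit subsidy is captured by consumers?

Pre-subsidy: 548 - 6P = -229 + 4.5P gives P* = 74, x* = 104.
With the subsidy, sellers receive Ps = Pb + 42 for each unit, where Pb is the price buyers pay.
Supply in terms of Pb becomes xs = -229 + 4.5(Pb + 42) = -40 + 4.5Pb. Setting this equal to demand: 548 - 6Pb = -40 + 4.5Pb, so Pb = 56.
Sellers receive Ps = 56 + 42 = 98; x' = 548 − 6·56 = 212.
Buyers' price falls by P* − Pb = 74 − 56 = 18; sellers' price rises by Ps − P* = 98 − 74 = 24.
So consumers capture 18/42 = 3/7 of each unit of subsidy.

Consumer share = 3/7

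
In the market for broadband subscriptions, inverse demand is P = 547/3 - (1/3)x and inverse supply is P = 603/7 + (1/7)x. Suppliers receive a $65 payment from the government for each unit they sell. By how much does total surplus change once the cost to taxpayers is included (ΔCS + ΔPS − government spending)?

Net change in total surplus = -$4436.25

Pre-subsidy: 547/3 - (1/3)x = 603/7 + (1/7)x gives x* = 202 and P* = 115.
With the subsidy, sellers receive Ps = Pb + 65 for each unit, where Pb is the price buyers pay.
On the curves, Pb = 547/3 - (1/3)x and Ps = 603/7 + (1/7)x; the wedge Ps − Pb = 65 gives 603/7 + (1/7)x − (547/3 - (1/3)x) = 65, so x' = 338.5.
Then Pb = 547/3 − (1/3)·338.5 = 69.5 and Ps = 603/7 + (1/7)·338.5 = 134.5.
ΔCS = ½(202 + 338.5)(115 − 69.5) = 12296.375; ΔPS = ½(202 + 338.5)(134.5 − 115) = 5269.875.
Government spending = 65 × 338.5 = 22002.5.
Net change = 12296.375 + 5269.875 − 22002.5 = -4436.25. The loss equals the DWL triangle ½·65·136.5.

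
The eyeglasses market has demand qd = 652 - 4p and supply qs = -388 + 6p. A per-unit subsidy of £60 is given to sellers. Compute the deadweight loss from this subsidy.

Deadweight loss = £4320

Pre-subsidy: 652 - 4p = -388 + 6p gives p* = 104, q* = 236.
With the subsidy, sellers receive ps = pb + 60 for each unit, where pb is the price buyers pay.
Supply in terms of pb becomes qs = -388 + 6(pb + 60) = -28 + 6pb. Setting this equal to demand: 652 - 4pb = -28 + 6pb, so pb = 68.
Sellers receive ps = 68 + 60 = 128; q' = 652 − 4·68 = 380.
The subsidy expands output by 380 − 236 = 144 past the efficient level; on those units the gap between marginal cost and willingness to pay runs from 0 up to 60.
DWL = ½ × 60 × 144 = 4320.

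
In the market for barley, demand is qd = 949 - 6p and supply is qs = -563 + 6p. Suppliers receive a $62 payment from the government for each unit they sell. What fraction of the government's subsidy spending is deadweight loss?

Pre-subsidy: 949 - 6p = -563 + 6p gives p* = 126, q* = 193.
With the subsidy, sellers receive ps = pb + 62 for each unit, where pb is the price buyers pay.
Supply in terms of pb becomes qs = -563 + 6(pb + 62) = -191 + 6pb. Setting this equal to demand: 949 - 6pb = -191 + 6pb, so pb = 95.
Sellers receive ps = 95 + 62 = 157; q' = 949 − 6·95 = 379.
ΔCS = ½(193 + 379)(126 − 95) = 8866; ΔPS = ½(193 + 379)(157 − 126) = 8866.
Government spending = 62 × 379 = 23498.
DWL = ½ × 62 × (379 − 193) = 5766; fraction = 5766 / 23498 = 93/379.

DWL / government spending = 93/379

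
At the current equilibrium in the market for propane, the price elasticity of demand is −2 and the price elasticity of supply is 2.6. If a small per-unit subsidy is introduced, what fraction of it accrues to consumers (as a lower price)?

Consumer share = 13/23

For a small subsidy around the equilibrium, the benefit split depends on the relative slopes, which at a point are proportional to the elasticities.
Buyer share = εs/(εs + |εd|) = 2.6/(2.6 + 2) = 13/23; seller share = |εd|/(εs + |εd|) = 10/23.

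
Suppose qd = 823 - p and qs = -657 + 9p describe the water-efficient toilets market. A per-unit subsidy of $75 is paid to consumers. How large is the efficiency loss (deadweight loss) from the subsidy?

Pre-subsidy: 823 - p = -657 + 9p gives p* = 148, q* = 675.
With the rebate, buyers effectively pay pb = ps − 75, where ps is the price sellers receive.
Demand in terms of ps becomes qd = 823 − 1(ps − 75) = 898 - ps. Setting this equal to supply: 898 - ps = -657 + 9ps, so ps = 155.5.
Buyers pay pb = 155.5 − 75 = 80.5; q' = -657 + 9·155.5 = 742.5.
The subsidy expands output by 742.5 − 675 = 67.5 past the efficient level; on those units the gap between marginal cost and willingness to pay runs from 0 up to 75.
DWL = ½ × 75 × 67.5 = 2531.25.

Deadweight loss = $2531.25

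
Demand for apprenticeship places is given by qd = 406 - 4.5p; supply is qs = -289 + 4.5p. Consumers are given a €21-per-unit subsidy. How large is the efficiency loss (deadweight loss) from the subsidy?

Deadweight loss = €496.125

Pre-subsidy: 406 - 4.5p = -289 + 4.5p gives p* = 695/9, q* = 58.5.
With the rebate, buyers effectively pay pb = ps − 21, where ps is the price sellers receive.
Demand in terms of ps becomes qd = 406 − 4.5(ps − 21) = 500.5 - 4.5ps. Setting this equal to supply: 500.5 - 4.5ps = -289 + 4.5ps, so ps = 1579/18.
Buyers pay pb = 1579/18 − 21 = 1201/18; q' = -289 + 4.5·(1579/18) = 105.75.
The subsidy expands output by 105.75 − 58.5 = 47.25 past the efficient level; on those units the gap between marginal cost and willingness to pay runs from 0 up to 21.
DWL = ½ × 21 × 47.25 = 496.125.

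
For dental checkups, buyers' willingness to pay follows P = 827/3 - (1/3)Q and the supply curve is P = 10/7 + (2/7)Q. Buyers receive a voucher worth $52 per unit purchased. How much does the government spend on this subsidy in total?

Pre-subsidy: 827/3 - (1/3)Q = 10/7 + (2/7)Q gives Q* = 443 and P* = 128.
With the rebate, buyers effectively pay Pb = Ps − 52, where Ps is the price sellers receive.
On the curves, Pb = 827/3 - (1/3)Q and Ps = 10/7 + (2/7)Q; the wedge Ps − Pb = 52 gives 10/7 + (2/7)Q − (827/3 - (1/3)Q) = 52, so Q' = 527.
Then Pb = 827/3 − (1/3)·527 = 100 and Ps = 10/7 + (2/7)·527 = 152.
Government outlay = subsidy × quantity = 52 × 527 = 27404.

Government cost = $27404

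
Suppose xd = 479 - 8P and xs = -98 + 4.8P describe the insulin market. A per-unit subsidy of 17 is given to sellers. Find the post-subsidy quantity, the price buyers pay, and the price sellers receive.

Pre-subsidy: 479 - 8P = -98 + 4.8P gives P* = 45.078125, x* = 118.375.
With the subsidy, sellers receive Ps = Pb + 17 for each unit, where Pb is the price buyers pay.
Supply in terms of Pb becomes xs = -98 + 4.8(Pb + 17) = -16.4 + 4.8Pb. Setting this equal to demand: 479 - 8Pb = -16.4 + 4.8Pb, so Pb = 38.703125.
Sellers receive Ps = 38.703125 + 17 = 55.703125; x' = 479 − 8·38.703125 = 169.375.

x' = 169.375; buyers pay 38.703125; sellers receive 55.703125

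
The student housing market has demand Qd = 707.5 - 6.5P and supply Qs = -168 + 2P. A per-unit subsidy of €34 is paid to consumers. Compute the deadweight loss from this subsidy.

Pre-subsidy: 707.5 - 6.5P = -168 + 2P gives P* = 103, Q* = 38.
With the rebate, buyers effectively pay Pb = Ps − 34, where Ps is the price sellers receive.
Demand in terms of Ps becomes Qd = 707.5 − 6.5(Ps − 34) = 928.5 - 6.5Ps. Setting this equal to supply: 928.5 - 6.5Ps = -168 + 2Ps, so Ps = 129.
Buyers pay Pb = 129 − 34 = 95; Q' = -168 + 2·129 = 90.
The subsidy expands output by 90 − 38 = 52 past the efficient level; on those units the gap between marginal cost and willingness to pay runs from 0 up to 34.
DWL = ½ × 34 × 52 = 884.

Deadweight loss = €884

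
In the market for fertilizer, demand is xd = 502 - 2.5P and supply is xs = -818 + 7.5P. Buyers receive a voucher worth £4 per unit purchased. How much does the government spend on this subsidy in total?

Pre-subsidy: 502 - 2.5P = -818 + 7.5P gives P* = 132, x* = 172.
With the rebate, buyers effectively pay Pb = Ps − 4, where Ps is the price sellers receive.
Demand in terms of Ps becomes xd = 502 − 2.5(Ps − 4) = 512 - 2.5Ps. Setting this equal to supply: 512 - 2.5Ps = -818 + 7.5Ps, so Ps = 133.
Buyers pay Pb = 133 − 4 = 129; x' = -818 + 7.5·133 = 179.5.
Government outlay = subsidy × quantity = 4 × 179.5 = 718.

Government cost = £718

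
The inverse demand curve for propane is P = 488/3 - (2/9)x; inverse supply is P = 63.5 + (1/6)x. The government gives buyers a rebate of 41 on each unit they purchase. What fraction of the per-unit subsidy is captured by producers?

Producer share = 3/7

Pre-subsidy: 488/3 - (2/9)x = 63.5 + (1/6)x gives x* = 255 and P* = 106.
With the rebate, buyers effectively pay Pb = Ps − 41, where Ps is the price sellers receive.
On the curves, Pb = 488/3 - (2/9)x and Ps = 63.5 + (1/6)x; the wedge Ps − Pb = 41 gives 63.5 + (1/6)x − (488/3 - (2/9)x) = 41, so x' = 2523/7.
Then Pb = 488/3 − (2/9)·(2523/7) = 578/7 and Ps = 63.5 + (1/6)·(2523/7) = 865/7.
Buyers' price falls by P* − Pb = 106 − 578/7 = 164/7; sellers' price rises by Ps − P* = 865/7 − 106 = 123/7.
So producers capture (123/7)/41 = 3/7 of each unit of subsidy.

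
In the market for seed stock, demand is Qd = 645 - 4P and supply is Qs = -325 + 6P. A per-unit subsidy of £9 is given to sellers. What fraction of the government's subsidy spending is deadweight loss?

Pre-subsidy: 645 - 4P = -325 + 6P gives P* = 97, Q* = 257.
With the subsidy, sellers receive Ps = Pb + 9 for each unit, where Pb is the price buyers pay.
Supply in terms of Pb becomes Qs = -325 + 6(Pb + 9) = -271 + 6Pb. Setting this equal to demand: 645 - 4Pb = -271 + 6Pb, so Pb = 91.6.
Sellers receive Ps = 91.6 + 9 = 100.6; Q' = 645 − 4·91.6 = 278.6.
ΔCS = ½(257 + 278.6)(97 − 91.6) = 1446.12; ΔPS = ½(257 + 278.6)(100.6 − 97) = 964.08.
Government spending = 9 × 278.6 = 2507.4.
DWL = ½ × 9 × (278.6 − 257) = 97.2; fraction = 97.2 / 2507.4 = 54/1393.

DWL / government spending = 54/1393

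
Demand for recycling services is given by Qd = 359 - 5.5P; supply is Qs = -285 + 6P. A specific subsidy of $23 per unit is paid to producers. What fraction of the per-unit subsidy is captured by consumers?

Consumer share = 12/23

Pre-subsidy: 359 - 5.5P = -285 + 6P gives P* = 56, Q* = 51.
With the subsidy, sellers receive Ps = Pb + 23 for each unit, where Pb is the price buyers pay.
Supply in terms of Pb becomes Qs = -285 + 6(Pb + 23) = -147 + 6Pb. Setting this equal to demand: 359 - 5.5Pb = -147 + 6Pb, so Pb = 44.
Sellers receive Ps = 44 + 23 = 67; Q' = 359 − 5.5·44 = 117.
Buyers' price falls by P* − Pb = 56 − 44 = 12; sellers' price rises by Ps − P* = 67 − 56 = 11.
So consumers capture 12/23 = 12/23 of each unit of subsidy.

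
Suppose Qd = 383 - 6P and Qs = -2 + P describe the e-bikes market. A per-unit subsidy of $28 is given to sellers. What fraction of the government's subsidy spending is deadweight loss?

Pre-subsidy: 383 - 6P = -2 + P gives P* = 55, Q* = 53.
With the subsidy, sellers receive Ps = Pb + 28 for each unit, where Pb is the price buyers pay.
Supply in terms of Pb becomes Qs = -2 + 1(Pb + 28) = 26 + Pb. Setting this equal to demand: 383 - 6Pb = 26 + Pb, so Pb = 51.
Sellers receive Ps = 51 + 28 = 79; Q' = 383 − 6·51 = 77.
ΔCS = ½(53 + 77)(55 − 51) = 260; ΔPS = ½(53 + 77)(79 − 55) = 1560.
Government spending = 28 × 77 = 2156.
DWL = ½ × 28 × (77 − 53) = 336; fraction = 336 / 2156 = 12/77.

DWL / government spending = 12/77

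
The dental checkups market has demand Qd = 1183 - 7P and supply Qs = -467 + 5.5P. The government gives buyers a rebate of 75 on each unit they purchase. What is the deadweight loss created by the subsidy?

Deadweight loss = 8662.5

Pre-subsidy: 1183 - 7P = -467 + 5.5P gives P* = 132, Q* = 259.
With the rebate, buyers effectively pay Pb = Ps − 75, where Ps is the price sellers receive.
Demand in terms of Ps becomes Qd = 1183 − 7(Ps − 75) = 1708 - 7Ps. Setting this equal to supply: 1708 - 7Ps = -467 + 5.5Ps, so Ps = 174.
Buyers pay Pb = 174 − 75 = 99; Q' = -467 + 5.5·174 = 490.
The subsidy expands output by 490 − 259 = 231 past the efficient level; on those units the gap between marginal cost and willingness to pay runs from 0 up to 75.
DWL = ½ × 75 × 231 = 8662.5.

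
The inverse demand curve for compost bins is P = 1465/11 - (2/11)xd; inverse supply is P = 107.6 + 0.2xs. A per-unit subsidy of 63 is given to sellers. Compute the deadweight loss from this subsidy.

Deadweight loss = 5197.5

Pre-subsidy: 1465/11 - (2/11)x = 107.6 + 0.2x gives x* = 67 and P* = 121.
With the subsidy, sellers receive Ps = Pb + 63 for each unit, where Pb is the price buyers pay.
On the curves, Pb = 1465/11 - (2/11)x and Ps = 107.6 + 0.2x; the wedge Ps − Pb = 63 gives 107.6 + 0.2x − (1465/11 - (2/11)x) = 63, so x' = 232.
Then Pb = 1465/11 − (2/11)·232 = 91 and Ps = 107.6 + 0.2·232 = 154.
The subsidy expands output by 232 − 67 = 165 past the efficient level; on those units the gap between marginal cost and willingness to pay runs from 0 up to 63.
DWL = ½ × 63 × 165 = 5197.5.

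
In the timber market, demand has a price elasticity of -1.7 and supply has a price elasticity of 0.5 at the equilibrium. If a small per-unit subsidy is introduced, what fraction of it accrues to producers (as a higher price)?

Producer share = 17/22

For a small subsidy around the equilibrium, the benefit split depends on the relative slopes, which at a point are proportional to the elasticities.
Buyer share = εs/(εs + |εd|) = 0.5/(0.5 + 1.7) = 5/22; seller share = |εd|/(εs + |εd|) = 17/22.
So producers capture 17/22 of the subsidy.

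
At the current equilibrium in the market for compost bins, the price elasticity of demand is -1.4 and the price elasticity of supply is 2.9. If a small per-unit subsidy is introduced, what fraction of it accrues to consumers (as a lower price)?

Consumer share = 29/43

For a small subsidy around the equilibrium, the benefit split depends on the relative slopes, which at a point are proportional to the elasticities.
Buyer share = εs/(εs + |εd|) = 2.9/(2.9 + 1.4) = 29/43; seller share = |εd|/(εs + |εd|) = 14/43.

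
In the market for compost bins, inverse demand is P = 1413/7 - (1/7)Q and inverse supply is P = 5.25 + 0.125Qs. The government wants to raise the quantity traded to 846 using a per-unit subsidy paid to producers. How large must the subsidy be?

At Q = 846, from the demand curve buyers pay Pb = 1413/7 − (1/7)·846 = 81; from the supply curve sellers need Ps = 5.25 + 0.125·846 = 111.
The subsidy must fill the gap: s = Ps − Pb = 111 − 81 = 30.

Required subsidy s = 30 per unit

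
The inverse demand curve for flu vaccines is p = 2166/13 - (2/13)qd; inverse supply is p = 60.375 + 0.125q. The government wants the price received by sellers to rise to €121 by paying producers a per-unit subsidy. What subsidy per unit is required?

Required subsidy s = €29 per unit

At a seller price of 121, quantity supplied is -483 + 8·121 = 485.
Buyers absorb 485 only when they pay pb = 2166/13 − (2/13)·485 = 92.
s = ps − pb = 121 − 92 = 29.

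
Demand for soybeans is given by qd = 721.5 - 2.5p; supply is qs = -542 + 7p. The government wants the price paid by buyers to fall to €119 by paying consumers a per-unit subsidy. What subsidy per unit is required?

At a buyer price of 119, quantity demanded is 721.5 − 2.5·119 = 424.
Sellers supply 424 only when they receive ps with -542 + 7·ps = 424, i.e. ps = 138.
s = ps − pb = 138 − 119 = 19.

Required subsidy s = €19 per unit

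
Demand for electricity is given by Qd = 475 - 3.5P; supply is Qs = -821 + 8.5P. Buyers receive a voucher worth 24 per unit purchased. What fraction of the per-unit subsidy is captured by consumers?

Consumer share = 17/24

Pre-subsidy: 475 - 3.5P = -821 + 8.5P gives P* = 108, Q* = 97.
With the rebate, buyers effectively pay Pb = Ps − 24, where Ps is the price sellers receive.
Demand in terms of Ps becomes Qd = 475 − 3.5(Ps − 24) = 559 - 3.5Ps. Setting this equal to supply: 559 - 3.5Ps = -821 + 8.5Ps, so Ps = 115.
Buyers pay Pb = 115 − 24 = 91; Q' = -821 + 8.5·115 = 156.5.
Buyers' price falls by P* − Pb = 108 − 91 = 17; sellers' price rises by Ps − P* = 115 − 108 = 7.
So consumers capture 17/24 = 17/24 of each unit of subsidy.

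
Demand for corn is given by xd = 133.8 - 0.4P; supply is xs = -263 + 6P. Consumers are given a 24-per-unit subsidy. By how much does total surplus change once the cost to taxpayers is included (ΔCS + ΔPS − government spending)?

Net change in total surplus = -108

Pre-subsidy: 133.8 - 0.4P = -263 + 6P gives P* = 62, x* = 109.
With the rebate, buyers effectively pay Pb = Ps − 24, where Ps is the price sellers receive.
Demand in terms of Ps becomes xd = 133.8 − 0.4(Ps − 24) = 143.4 - 0.4Ps. Setting this equal to supply: 143.4 - 0.4Ps = -263 + 6Ps, so Ps = 63.5.
Buyers pay Pb = 63.5 − 24 = 39.5; x' = -263 + 6·63.5 = 118.
ΔCS = ½(109 + 118)(62 − 39.5) = 2553.75; ΔPS = ½(109 + 118)(63.5 − 62) = 170.25.
Government spending = 24 × 118 = 2832.
Net change = 2553.75 + 170.25 − 2832 = -108. The loss equals the DWL triangle ½·24·9.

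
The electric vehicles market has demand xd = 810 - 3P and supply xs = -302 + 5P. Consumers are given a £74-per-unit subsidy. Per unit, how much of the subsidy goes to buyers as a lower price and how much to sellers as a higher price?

Pre-subsidy: 810 - 3P = -302 + 5P gives P* = 139, x* = 393.
With the rebate, buyers effectively pay Pb = Ps − 74, where Ps is the price sellers receive.
Demand in terms of Ps becomes xd = 810 − 3(Ps − 74) = 1032 - 3Ps. Setting this equal to supply: 1032 - 3Ps = -302 + 5Ps, so Ps = 166.75.
Buyers pay Pb = 166.75 − 74 = 92.75; x' = -302 + 5·166.75 = 531.75.
Buyers' price falls by P* − Pb = 139 − 92.75 = 46.25; sellers' price rises by Ps − P* = 166.75 − 139 = 27.75.

Buyers gain £46.25 per unit; sellers gain £27.75 per unit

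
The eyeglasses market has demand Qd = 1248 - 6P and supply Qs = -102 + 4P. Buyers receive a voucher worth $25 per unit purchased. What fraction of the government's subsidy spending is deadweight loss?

Pre-subsidy: 1248 - 6P = -102 + 4P gives P* = 135, Q* = 438.
With the rebate, buyers effectively pay Pb = Ps − 25, where Ps is the price sellers receive.
Demand in terms of Ps becomes Qd = 1248 − 6(Ps − 25) = 1398 - 6Ps. Setting this equal to supply: 1398 - 6Ps = -102 + 4Ps, so Ps = 150.
Buyers pay Pb = 150 − 25 = 125; Q' = -102 + 4·150 = 498.
ΔCS = ½(438 + 498)(135 − 125) = 4680; ΔPS = ½(438 + 498)(150 − 135) = 7020.
Government spending = 25 × 498 = 12450.
DWL = ½ × 25 × (498 − 438) = 750; fraction = 750 / 12450 = 5/83.

DWL / government spending = 5/83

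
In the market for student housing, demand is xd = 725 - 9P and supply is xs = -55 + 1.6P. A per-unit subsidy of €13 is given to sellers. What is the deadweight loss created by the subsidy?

Deadweight loss = 6084/53

Pre-subsidy: 725 - 9P = -55 + 1.6P gives P* = 3900/53, x* = 3325/53.
With the subsidy, sellers receive Ps = Pb + 13 for each unit, where Pb is the price buyers pay.
Supply in terms of Pb becomes xs = -55 + 1.6(Pb + 13) = -34.2 + 1.6Pb. Setting this equal to demand: 725 - 9Pb = -34.2 + 1.6Pb, so Pb = 3796/53.
Sellers receive Ps = 3796/53 + 13 = 4485/53; x' = 725 − 9·(3796/53) = 4261/53.
The subsidy expands output by 4261/53 − 3325/53 = 936/53 past the efficient level; on those units the gap between marginal cost and willingness to pay runs from 0 up to 13.
DWL = ½ × 13 × 936/53 = 6084/53.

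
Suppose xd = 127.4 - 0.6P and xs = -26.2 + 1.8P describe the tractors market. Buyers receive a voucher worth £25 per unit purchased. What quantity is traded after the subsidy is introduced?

Pre-subsidy: 127.4 - 0.6P = -26.2 + 1.8P gives P* = 64, x* = 89.
With the rebate, buyers effectively pay Pb = Ps − 25, where Ps is the price sellers receive.
Demand in terms of Ps becomes xd = 127.4 − 0.6(Ps − 25) = 142.4 - 0.6Ps. Setting this equal to supply: 142.4 - 0.6Ps = -26.2 + 1.8Ps, so Ps = 70.25.
Buyers pay Pb = 70.25 − 25 = 45.25; x' = -26.2 + 1.8·70.25 = 100.25.

x' = 100.25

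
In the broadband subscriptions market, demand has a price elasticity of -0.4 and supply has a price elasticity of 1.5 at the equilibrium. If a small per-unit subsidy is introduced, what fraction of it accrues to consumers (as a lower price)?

For a small subsidy around the equilibrium, the benefit split depends on the relative slopes, which at a point are proportional to the elasticities.
Buyer share = εs/(εs + |εd|) = 1.5/(1.5 + 0.4) = 15/19; seller share = |εd|/(εs + |εd|) = 4/19.

Consumer share = 15/19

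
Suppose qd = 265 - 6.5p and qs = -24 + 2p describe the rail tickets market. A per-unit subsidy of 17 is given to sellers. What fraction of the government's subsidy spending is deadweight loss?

DWL / government spending = 13/70

Pre-subsidy: 265 - 6.5p = -24 + 2p gives p* = 34, q* = 44.
With the subsidy, sellers receive ps = pb + 17 for each unit, where pb is the price buyers pay.
Supply in terms of pb becomes qs = -24 + 2(pb + 17) = 10 + 2pb. Setting this equal to demand: 265 - 6.5pb = 10 + 2pb, so pb = 30.
Sellers receive ps = 30 + 17 = 47; q' = 265 − 6.5·30 = 70.
ΔCS = ½(44 + 70)(34 − 30) = 228; ΔPS = ½(44 + 70)(47 − 34) = 741.
Government spending = 17 × 70 = 1190.
DWL = ½ × 17 × (70 − 44) = 221; fraction = 221 / 1190 = 13/70.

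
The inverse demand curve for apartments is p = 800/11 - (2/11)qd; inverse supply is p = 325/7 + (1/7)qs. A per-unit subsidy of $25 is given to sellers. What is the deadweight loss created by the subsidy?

Pre-subsidy: 800/11 - (2/11)q = 325/7 + (1/7)q gives q* = 81 and p* = 58.
With the subsidy, sellers receive ps = pb + 25 for each unit, where pb is the price buyers pay.
On the curves, pb = 800/11 - (2/11)q and ps = 325/7 + (1/7)q; the wedge ps − pb = 25 gives 325/7 + (1/7)q − (800/11 - (2/11)q) = 25, so q' = 158.
Then pb = 800/11 − (2/11)·158 = 44 and ps = 325/7 + (1/7)·158 = 69.
The subsidy expands output by 158 − 81 = 77 past the efficient level; on those units the gap between marginal cost and willingness to pay runs from 0 up to 25.
DWL = ½ × 25 × 77 = 962.5.

Deadweight loss = $962.5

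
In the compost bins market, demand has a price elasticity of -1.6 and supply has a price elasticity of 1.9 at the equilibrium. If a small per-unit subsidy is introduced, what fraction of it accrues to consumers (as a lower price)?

For a small subsidy around the equilibrium, the benefit split depends on the relative slopes, which at a point are proportional to the elasticities.
Buyer share = εs/(εs + |εd|) = 1.9/(1.9 + 1.6) = 19/35; seller share = |εd|/(εs + |εd|) = 16/35.

Consumer share = 19/35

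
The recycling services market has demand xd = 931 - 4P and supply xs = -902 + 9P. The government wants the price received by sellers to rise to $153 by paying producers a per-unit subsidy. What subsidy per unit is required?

At a seller price of 153, quantity supplied is -902 + 9·153 = 475.
Buyers absorb 475 only when they pay Pb with 931 − 4·Pb = 475, i.e. Pb = 114.
s = Ps − Pb = 153 − 114 = 39.

Required subsidy s = $39 per unit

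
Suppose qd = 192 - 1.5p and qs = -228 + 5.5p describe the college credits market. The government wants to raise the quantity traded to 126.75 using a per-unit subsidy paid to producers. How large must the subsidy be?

Required subsidy s = 21 per unit

At q = 126.75, invert demand for the buyer price: pb = (192 − 126.75)/1.5 = 43.5; invert supply for the seller price: ps = (126.75 − (-228))/5.5 = 64.5.
The subsidy must fill the gap: s = ps − pb = 64.5 − 43.5 = 21.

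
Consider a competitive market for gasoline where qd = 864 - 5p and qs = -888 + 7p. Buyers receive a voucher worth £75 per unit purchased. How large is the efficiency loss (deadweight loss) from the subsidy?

Deadweight loss = £8203.125

Pre-subsidy: 864 - 5p = -888 + 7p gives p* = 146, q* = 134.
With the rebate, buyers effectively pay pb = ps − 75, where ps is the price sellers receive.
Demand in terms of ps becomes qd = 864 − 5(ps − 75) = 1239 - 5ps. Setting this equal to supply: 1239 - 5ps = -888 + 7ps, so ps = 177.25.
Buyers pay pb = 177.25 − 75 = 102.25; q' = -888 + 7·177.25 = 352.75.
The subsidy expands output by 352.75 − 134 = 218.75 past the efficient level; on those units the gap between marginal cost and willingness to pay runs from 0 up to 75.
DWL = ½ × 75 × 218.75 = 8203.125.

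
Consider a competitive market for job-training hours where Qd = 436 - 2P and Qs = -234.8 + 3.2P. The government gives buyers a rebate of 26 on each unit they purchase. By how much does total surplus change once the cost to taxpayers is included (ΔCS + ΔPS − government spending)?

Net change in total surplus = -416

Pre-subsidy: 436 - 2P = -234.8 + 3.2P gives P* = 129, Q* = 178.
With the rebate, buyers effectively pay Pb = Ps − 26, where Ps is the price sellers receive.
Demand in terms of Ps becomes Qd = 436 − 2(Ps − 26) = 488 - 2Ps. Setting this equal to supply: 488 - 2Ps = -234.8 + 3.2Ps, so Ps = 139.
Buyers pay Pb = 139 − 26 = 113; Q' = -234.8 + 3.2·139 = 210.
ΔCS = ½(178 + 210)(129 − 113) = 3104; ΔPS = ½(178 + 210)(139 − 129) = 1940.
Government spending = 26 × 210 = 5460.
Net change = 3104 + 1940 − 5460 = -416. The loss equals the DWL triangle ½·26·32.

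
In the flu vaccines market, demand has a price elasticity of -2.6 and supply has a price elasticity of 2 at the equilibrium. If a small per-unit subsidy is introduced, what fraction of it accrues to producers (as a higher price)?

For a small subsidy around the equilibrium, the benefit split depends on the relative slopes, which at a point are proportional to the elasticities.
Buyer share = εs/(εs + |εd|) = 2/(2 + 2.6) = 10/23; seller share = |εd|/(εs + |εd|) = 13/23.
So producers capture 13/23 of the subsidy.

Producer share = 13/23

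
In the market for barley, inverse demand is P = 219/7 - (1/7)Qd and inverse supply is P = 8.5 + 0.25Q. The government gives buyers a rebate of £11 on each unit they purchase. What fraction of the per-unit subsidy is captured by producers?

Producer share = 7/11

Pre-subsidy: 219/7 - (1/7)Q = 8.5 + 0.25Q gives Q* = 58 and P* = 23.
With the rebate, buyers effectively pay Pb = Ps − 11, where Ps is the price sellers receive.
On the curves, Pb = 219/7 - (1/7)Q and Ps = 8.5 + 0.25Q; the wedge Ps − Pb = 11 gives 8.5 + 0.25Q − (219/7 - (1/7)Q) = 11, so Q' = 86.
Then Pb = 219/7 − (1/7)·86 = 19 and Ps = 8.5 + 0.25·86 = 30.
Buyers' price falls by P* − Pb = 23 − 19 = 4; sellers' price rises by Ps − P* = 30 − 23 = 7.
So producers capture 7/11 = 7/11 of each unit of subsidy.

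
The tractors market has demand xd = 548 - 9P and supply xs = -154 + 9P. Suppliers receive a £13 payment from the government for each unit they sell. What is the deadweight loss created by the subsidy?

Deadweight loss = £380.25

Pre-subsidy: 548 - 9P = -154 + 9P gives P* = 39, x* = 197.
With the subsidy, sellers receive Ps = Pb + 13 for each unit, where Pb is the price buyers pay.
Supply in terms of Pb becomes xs = -154 + 9(Pb + 13) = -37 + 9Pb. Setting this equal to demand: 548 - 9Pb = -37 + 9Pb, so Pb = 32.5.
Sellers receive Ps = 32.5 + 13 = 45.5; x' = 548 − 9·32.5 = 255.5.
The subsidy expands output by 255.5 − 197 = 58.5 past the efficient level; on those units the gap between marginal cost and willingness to pay runs from 0 up to 13.
DWL = ½ × 13 × 58.5 = 380.25.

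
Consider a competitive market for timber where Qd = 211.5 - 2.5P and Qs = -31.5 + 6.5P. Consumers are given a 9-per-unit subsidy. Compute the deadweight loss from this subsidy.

Pre-subsidy: 211.5 - 2.5P = -31.5 + 6.5P gives P* = 27, Q* = 144.
With the rebate, buyers effectively pay Pb = Ps − 9, where Ps is the price sellers receive.
Demand in terms of Ps becomes Qd = 211.5 − 2.5(Ps − 9) = 234 - 2.5Ps. Setting this equal to supply: 234 - 2.5Ps = -31.5 + 6.5Ps, so Ps = 29.5.
Buyers pay Pb = 29.5 − 9 = 20.5; Q' = -31.5 + 6.5·29.5 = 160.25.
The subsidy expands output by 160.25 − 144 = 16.25 past the efficient level; on those units the gap between marginal cost and willingness to pay runs from 0 up to 9.
DWL = ½ × 9 × 16.25 = 73.125.

Deadweight loss = 73.125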